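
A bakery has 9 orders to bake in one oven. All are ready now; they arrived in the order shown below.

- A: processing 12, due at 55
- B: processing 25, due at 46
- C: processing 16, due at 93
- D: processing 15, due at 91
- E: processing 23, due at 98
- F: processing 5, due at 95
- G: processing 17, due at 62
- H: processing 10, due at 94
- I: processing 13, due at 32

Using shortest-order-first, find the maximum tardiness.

SPT (increasing processing time): F H A I D C G E B.
F: 0→5, due 95, tardiness 0
H: 5→15, due 94, tardiness 0
A: 15→27, due 55, tardiness 0
I: 27→40, due 32, tardiness 8
D: 40→55, due 91, tardiness 0
C: 55→71, due 93, tardiness 0
G: 71→88, due 62, tardiness 26
E: 88→111, due 98, tardiness 13
B: 111→136, due 46, tardiness 90
Maximum = 90.

90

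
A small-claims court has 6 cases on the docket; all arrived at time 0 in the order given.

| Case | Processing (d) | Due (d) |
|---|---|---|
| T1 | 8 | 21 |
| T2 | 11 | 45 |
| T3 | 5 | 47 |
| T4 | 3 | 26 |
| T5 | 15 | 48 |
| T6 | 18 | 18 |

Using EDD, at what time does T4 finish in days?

29

EDD (increasing due date): T6 T1 T4 T2 T3 T5.
T6: 0→18
T1: 18→26
T4: 26→29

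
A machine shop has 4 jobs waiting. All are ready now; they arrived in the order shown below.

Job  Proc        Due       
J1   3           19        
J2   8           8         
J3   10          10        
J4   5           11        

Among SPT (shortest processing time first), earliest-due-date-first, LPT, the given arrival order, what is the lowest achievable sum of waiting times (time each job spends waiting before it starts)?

SPT (increasing processing time): J1 J4 J2 J3.
J1: waits 0, runs 0→3
J4: waits 3, runs 3→8
J2: waits 8, runs 8→16
J3: waits 16, runs 16→26
Sum = 0+3+8+16 = 27.
EDD (increasing due date): J2 J3 J4 J1.
J2: waits 0, runs 0→8
J3: waits 8, runs 8→18
J4: waits 18, runs 18→23
J1: waits 23, runs 23→26
Sum = 0+8+18+23 = 49.
LPT (decreasing processing time): J3 J2 J4 J1.
J3: waits 0, runs 0→10
J2: waits 10, runs 10→18
J4: waits 18, runs 18→23
J1: waits 23, runs 23→26
Sum = 0+10+18+23 = 51.
FIFO (arrival order): J1 J2 J3 J4.
J1: waits 0, runs 0→3
J2: waits 3, runs 3→11
J3: waits 11, runs 11→21
J4: waits 21, runs 21→26
Sum = 0+3+11+21 = 35.
SPT 27, EDD 49, LPT 51, FIFO 35 → minimum 27.

27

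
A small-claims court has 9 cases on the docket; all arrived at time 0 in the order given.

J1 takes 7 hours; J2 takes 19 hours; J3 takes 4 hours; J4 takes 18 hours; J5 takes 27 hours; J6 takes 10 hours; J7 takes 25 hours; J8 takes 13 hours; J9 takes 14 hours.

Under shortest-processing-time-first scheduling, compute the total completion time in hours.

516

SPT (increasing processing time): J3 J1 J6 J8 J9 J4 J2 J7 J5.
J3: 0→4
J1: 4→11
J6: 11→21
J8: 21→34
J9: 34→48
J4: 48→66
J2: 66→85
J7: 85→110
J5: 110→137
Sum = 4+11+21+34+48+66+85+110+137 = 516.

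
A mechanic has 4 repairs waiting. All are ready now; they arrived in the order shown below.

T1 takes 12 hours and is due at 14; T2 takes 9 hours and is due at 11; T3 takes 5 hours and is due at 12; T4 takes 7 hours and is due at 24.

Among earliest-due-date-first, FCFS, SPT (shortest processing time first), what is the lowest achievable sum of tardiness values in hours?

23

EDD (increasing due date): T2 T3 T1 T4.
T2: 0→9, due 11, tardiness 0
T3: 9→14, due 12, tardiness 2
T1: 14→26, due 14, tardiness 12
T4: 26→33, due 24, tardiness 9
Sum = 0+2+12+9 = 23.
FIFO (arrival order): T1 T2 T3 T4.
T1: 0→12, due 14, tardiness 0
T2: 12→21, due 11, tardiness 10
T3: 21→26, due 12, tardiness 14
T4: 26→33, due 24, tardiness 9
Sum = 0+10+14+9 = 33.
SPT (increasing processing time): T3 T4 T2 T1.
T3: 0→5, due 12, tardiness 0
T4: 5→12, due 24, tardiness 0
T2: 12→21, due 11, tardiness 10
T1: 21→33, due 14, tardiness 19
Sum = 0+0+10+19 = 29.
EDD 23, FIFO 33, SPT 29 → minimum 23.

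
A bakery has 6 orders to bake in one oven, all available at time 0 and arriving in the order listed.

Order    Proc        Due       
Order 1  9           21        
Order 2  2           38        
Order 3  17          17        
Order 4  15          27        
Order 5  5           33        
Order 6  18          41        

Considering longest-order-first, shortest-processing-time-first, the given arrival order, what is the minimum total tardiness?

LPT (decreasing processing time): Order 6 Order 3 Order 4 Order 1 Order 5 Order 2.
Order 6: 0→18, due 41, tardiness 0
Order 3: 18→35, due 17, tardiness 18
Order 4: 35→50, due 27, tardiness 23
Order 1: 50→59, due 21, tardiness 38
Order 5: 59→64, due 33, tardiness 31
Order 2: 64→66, due 38, tardiness 28
Sum = 0+18+23+38+31+28 = 138.
SPT (increasing processing time): Order 2 Order 5 Order 1 Order 4 Order 3 Order 6.
Order 2: 0→2, due 38, tardiness 0
Order 5: 2→7, due 33, tardiness 0
Order 1: 7→16, due 21, tardiness 0
Order 4: 16→31, due 27, tardiness 4
Order 3: 31→48, due 17, tardiness 31
Order 6: 48→66, due 41, tardiness 25
Sum = 0+0+0+4+31+25 = 60.
FIFO (arrival order): Order 1 Order 2 Order 3 Order 4 Order 5 Order 6.
Order 1: 0→9, due 21, tardiness 0
Order 2: 9→11, due 38, tardiness 0
Order 3: 11→28, due 17, tardiness 11
Order 4: 28→43, due 27, tardiness 16
Order 5: 43→48, due 33, tardiness 15
Order 6: 48→66, due 41, tardiness 25
Sum = 0+0+11+16+15+25 = 67.
LPT 138, SPT 60, FIFO 67 → minimum 60.

60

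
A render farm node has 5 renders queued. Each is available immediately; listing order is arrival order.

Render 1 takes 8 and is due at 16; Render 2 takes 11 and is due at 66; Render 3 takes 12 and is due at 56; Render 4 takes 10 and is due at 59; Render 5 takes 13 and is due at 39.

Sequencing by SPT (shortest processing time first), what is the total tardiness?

SPT (increasing processing time): Render 1 Render 4 Render 2 Render 3 Render 5.
Render 1: 0→8, due 16, tardiness 0
Render 4: 8→18, due 59, tardiness 0
Render 2: 18→29, due 66, tardiness 0
Render 3: 29→41, due 56, tardiness 0
Render 5: 41→54, due 39, tardiness 15
Sum = 0+0+0+0+15 = 15.

15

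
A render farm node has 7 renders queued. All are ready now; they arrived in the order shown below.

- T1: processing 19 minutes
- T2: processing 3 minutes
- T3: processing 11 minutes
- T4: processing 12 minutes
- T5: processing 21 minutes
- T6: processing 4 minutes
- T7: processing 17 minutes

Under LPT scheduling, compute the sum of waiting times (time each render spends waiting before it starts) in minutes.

LPT (decreasing processing time): T5 T1 T7 T4 T3 T6 T2.
T5: waits 0, runs 0→21
T1: waits 21, runs 21→40
T7: waits 40, runs 40→57
T4: waits 57, runs 57→69
T3: waits 69, runs 69→80
T6: waits 80, runs 80→84
T2: waits 84, runs 84→87
Sum = 0+21+40+57+69+80+84 = 351.

351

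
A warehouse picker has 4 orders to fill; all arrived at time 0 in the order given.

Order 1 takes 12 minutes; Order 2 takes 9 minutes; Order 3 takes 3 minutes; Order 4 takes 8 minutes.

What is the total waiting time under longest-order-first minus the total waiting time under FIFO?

LPT (decreasing processing time): Order 1 Order 2 Order 4 Order 3.
Order 1: waits 0, runs 0→12
Order 2: waits 12, runs 12→21
Order 4: waits 21, runs 21→29
Order 3: waits 29, runs 29→32
Sum = 0+12+21+29 = 62.
FIFO (arrival order): Order 1 Order 2 Order 3 Order 4.
Order 1: waits 0, runs 0→12
Order 2: waits 12, runs 12→21
Order 3: waits 21, runs 21→24
Order 4: waits 24, runs 24→32
Sum = 0+12+21+24 = 57.
Difference = 62 − 57 = 5.

5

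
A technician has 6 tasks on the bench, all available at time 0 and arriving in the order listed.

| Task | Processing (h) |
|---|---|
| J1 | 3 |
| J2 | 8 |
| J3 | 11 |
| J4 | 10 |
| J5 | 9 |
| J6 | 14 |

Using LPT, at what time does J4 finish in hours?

35

LPT (decreasing processing time): J6 J3 J4 J5 J2 J1.
J6: 0→14
J3: 14→25
J4: 25→35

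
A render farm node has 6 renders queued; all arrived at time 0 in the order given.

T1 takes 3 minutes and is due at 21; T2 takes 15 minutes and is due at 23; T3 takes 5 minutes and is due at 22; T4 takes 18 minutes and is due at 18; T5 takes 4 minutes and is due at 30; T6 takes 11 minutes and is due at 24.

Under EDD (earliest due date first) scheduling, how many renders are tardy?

4

EDD (increasing due date): T4 T1 T3 T2 T6 T5.
T4: 0→18, due 18, tardiness 0
T1: 18→21, due 21, tardiness 0
T3: 21→26, due 22, tardiness 4
T2: 26→41, due 23, tardiness 18
T6: 41→52, due 24, tardiness 28
T5: 52→56, due 30, tardiness 26
Late renders: 4.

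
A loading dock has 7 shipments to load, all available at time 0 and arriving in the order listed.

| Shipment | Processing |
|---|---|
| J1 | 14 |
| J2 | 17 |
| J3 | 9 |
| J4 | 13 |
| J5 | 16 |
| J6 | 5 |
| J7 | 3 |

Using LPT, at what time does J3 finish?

LPT (decreasing processing time): J2 J5 J1 J4 J3 J6 J7.
J2: 0→17
J5: 17→33
J1: 33→47
J4: 47→60
J3: 60→69

69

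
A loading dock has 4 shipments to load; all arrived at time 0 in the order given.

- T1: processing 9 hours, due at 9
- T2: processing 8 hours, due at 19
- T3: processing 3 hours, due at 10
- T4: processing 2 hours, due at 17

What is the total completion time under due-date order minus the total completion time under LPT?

EDD (increasing due date): T1 T3 T4 T2.
T1: 0→9
T3: 9→12
T4: 12→14
T2: 14→22
Sum = 9+12+14+22 = 57.
LPT (decreasing processing time): T1 T2 T3 T4.
T1: 0→9
T2: 9→17
T3: 17→20
T4: 20→22
Sum = 9+17+20+22 = 68.
Difference = 57 − 68 = -11.

-11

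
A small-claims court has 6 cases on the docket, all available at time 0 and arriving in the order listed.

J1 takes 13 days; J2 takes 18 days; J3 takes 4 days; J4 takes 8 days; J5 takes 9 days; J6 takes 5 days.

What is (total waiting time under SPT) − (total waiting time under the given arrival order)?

SPT (increasing processing time): J3 J6 J4 J5 J1 J2.
J3: waits 0, runs 0→4
J6: waits 4, runs 4→9
J4: waits 9, runs 9→17
J5: waits 17, runs 17→26
J1: waits 26, runs 26→39
J2: waits 39, runs 39→57
Sum = 0+4+9+17+26+39 = 95.
FIFO (arrival order): J1 J2 J3 J4 J5 J6.
J1: waits 0, runs 0→13
J2: waits 13, runs 13→31
J3: waits 31, runs 31→35
J4: waits 35, runs 35→43
J5: waits 43, runs 43→52
J6: waits 52, runs 52→57
Sum = 0+13+31+35+43+52 = 174.
Difference = 95 − 174 = -79.

-79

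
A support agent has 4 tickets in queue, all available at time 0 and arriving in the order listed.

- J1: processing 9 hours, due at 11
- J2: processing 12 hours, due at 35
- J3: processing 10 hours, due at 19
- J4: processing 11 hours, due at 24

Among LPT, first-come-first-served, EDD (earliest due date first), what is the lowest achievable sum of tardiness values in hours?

13

LPT (decreasing processing time): J2 J4 J3 J1.
J2: 0→12, due 35, tardiness 0
J4: 12→23, due 24, tardiness 0
J3: 23→33, due 19, tardiness 14
J1: 33→42, due 11, tardiness 31
Sum = 0+0+14+31 = 45.
FIFO (arrival order): J1 J2 J3 J4.
J1: 0→9, due 11, tardiness 0
J2: 9→21, due 35, tardiness 0
J3: 21→31, due 19, tardiness 12
J4: 31→42, due 24, tardiness 18
Sum = 0+0+12+18 = 30.
EDD (increasing due date): J1 J3 J4 J2.
J1: 0→9, due 11, tardiness 0
J3: 9→19, due 19, tardiness 0
J4: 19→30, due 24, tardiness 6
J2: 30→42, due 35, tardiness 7
Sum = 0+0+6+7 = 13.
LPT 45, FIFO 30, EDD 13 → minimum 13.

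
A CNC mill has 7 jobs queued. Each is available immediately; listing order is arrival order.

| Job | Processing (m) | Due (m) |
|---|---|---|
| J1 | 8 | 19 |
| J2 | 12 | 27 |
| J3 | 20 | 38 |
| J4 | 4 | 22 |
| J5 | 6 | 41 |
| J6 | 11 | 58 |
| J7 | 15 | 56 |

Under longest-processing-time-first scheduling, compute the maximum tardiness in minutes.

54

LPT (decreasing processing time): J3 J7 J2 J6 J1 J5 J4.
J3: 0→20, due 38, tardiness 0
J7: 20→35, due 56, tardiness 0
J2: 35→47, due 27, tardiness 20
J6: 47→58, due 58, tardiness 0
J1: 58→66, due 19, tardiness 47
J5: 66→72, due 41, tardiness 31
J4: 72→76, due 22, tardiness 54
Maximum = 54.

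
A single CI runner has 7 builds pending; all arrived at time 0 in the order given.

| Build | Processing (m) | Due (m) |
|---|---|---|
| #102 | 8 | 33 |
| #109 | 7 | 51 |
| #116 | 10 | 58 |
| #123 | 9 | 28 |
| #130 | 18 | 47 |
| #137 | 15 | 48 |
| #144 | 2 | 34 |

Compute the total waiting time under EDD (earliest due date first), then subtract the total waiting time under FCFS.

-8

EDD (increasing due date): #123 #102 #144 #130 #137 #109 #116.
#123: waits 0, runs 0→9
#102: waits 9, runs 9→17
#144: waits 17, runs 17→19
#130: waits 19, runs 19→37
#137: waits 37, runs 37→52
#109: waits 52, runs 52→59
#116: waits 59, runs 59→69
Sum = 0+9+17+19+37+52+59 = 193.
FIFO (arrival order): #102 #109 #116 #123 #130 #137 #144.
#102: waits 0, runs 0→8
#109: waits 8, runs 8→15
#116: waits 15, runs 15→25
#123: waits 25, runs 25→34
#130: waits 34, runs 34→52
#137: waits 52, runs 52→67
#144: waits 67, runs 67→69
Sum = 0+8+15+25+34+52+67 = 201.
Difference = 193 − 201 = -8.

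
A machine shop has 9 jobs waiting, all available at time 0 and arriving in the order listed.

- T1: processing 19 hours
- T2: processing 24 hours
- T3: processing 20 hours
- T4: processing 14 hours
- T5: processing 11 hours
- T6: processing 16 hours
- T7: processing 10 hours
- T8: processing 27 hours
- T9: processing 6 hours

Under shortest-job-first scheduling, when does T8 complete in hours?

SPT (increasing processing time): T9 T7 T5 T4 T6 T1 T3 T2 T8.
T9: 0→6
T7: 6→16
T5: 16→27
T4: 27→41
T6: 41→57
T1: 57→76
T3: 76→96
T2: 96→120
T8: 120→147

147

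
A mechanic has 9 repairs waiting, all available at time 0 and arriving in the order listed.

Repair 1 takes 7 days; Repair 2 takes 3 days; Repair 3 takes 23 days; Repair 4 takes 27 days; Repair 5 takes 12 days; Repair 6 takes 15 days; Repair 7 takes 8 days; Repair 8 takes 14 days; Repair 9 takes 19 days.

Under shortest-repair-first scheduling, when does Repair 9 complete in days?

78

SPT (increasing processing time): Repair 2 Repair 1 Repair 7 Repair 5 Repair 8 Repair 6 Repair 9 Repair 3 Repair 4.
Repair 2: 0→3
Repair 1: 3→10
Repair 7: 10→18
Repair 5: 18→30
Repair 8: 30→44
Repair 6: 44→59
Repair 9: 59→78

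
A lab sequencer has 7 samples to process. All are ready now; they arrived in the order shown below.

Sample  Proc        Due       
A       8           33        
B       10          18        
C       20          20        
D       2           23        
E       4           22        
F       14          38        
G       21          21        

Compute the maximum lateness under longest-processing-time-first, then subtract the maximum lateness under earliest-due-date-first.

LPT (decreasing processing time): G C F B A E D.
G: 0→21, due 21, lateness 0
C: 21→41, due 20, lateness 21
F: 41→55, due 38, lateness 17
B: 55→65, due 18, lateness 47
A: 65→73, due 33, lateness 40
E: 73→77, due 22, lateness 55
D: 77→79, due 23, lateness 56
Maximum = 56.
EDD (increasing due date): B C G E D A F.
B: 0→10, due 18, lateness -8
C: 10→30, due 20, lateness 10
G: 30→51, due 21, lateness 30
E: 51→55, due 22, lateness 33
D: 55→57, due 23, lateness 34
A: 57→65, due 33, lateness 32
F: 65→79, due 38, lateness 41
Maximum = 41.
Difference = 56 − 41 = 15.

15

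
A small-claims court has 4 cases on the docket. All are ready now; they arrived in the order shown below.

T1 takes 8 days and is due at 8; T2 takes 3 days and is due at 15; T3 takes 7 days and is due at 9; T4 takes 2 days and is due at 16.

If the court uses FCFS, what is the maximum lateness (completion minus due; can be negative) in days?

9

FIFO (arrival order): T1 T2 T3 T4.
T1: 0→8, due 8, lateness 0
T2: 8→11, due 15, lateness -4
T3: 11→18, due 9, lateness 9
T4: 18→20, due 16, lateness 4
Maximum = 9.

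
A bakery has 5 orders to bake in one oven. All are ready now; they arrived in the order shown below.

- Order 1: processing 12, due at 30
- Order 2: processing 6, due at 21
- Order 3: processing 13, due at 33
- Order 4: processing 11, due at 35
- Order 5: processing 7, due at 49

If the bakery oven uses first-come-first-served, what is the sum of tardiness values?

FIFO (arrival order): Order 1 Order 2 Order 3 Order 4 Order 5.
Order 1: 0→12, due 30, tardiness 0
Order 2: 12→18, due 21, tardiness 0
Order 3: 18→31, due 33, tardiness 0
Order 4: 31→42, due 35, tardiness 7
Order 5: 42→49, due 49, tardiness 0
Sum = 0+0+0+7+0 = 7.

7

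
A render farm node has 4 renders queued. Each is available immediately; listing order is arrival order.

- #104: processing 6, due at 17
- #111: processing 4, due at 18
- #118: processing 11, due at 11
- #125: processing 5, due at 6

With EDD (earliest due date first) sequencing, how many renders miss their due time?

3

EDD (increasing due date): #125 #118 #104 #111.
#125: 0→5, due 6, tardiness 0
#118: 5→16, due 11, tardiness 5
#104: 16→22, due 17, tardiness 5
#111: 22→26, due 18, tardiness 8
Late renders: 3.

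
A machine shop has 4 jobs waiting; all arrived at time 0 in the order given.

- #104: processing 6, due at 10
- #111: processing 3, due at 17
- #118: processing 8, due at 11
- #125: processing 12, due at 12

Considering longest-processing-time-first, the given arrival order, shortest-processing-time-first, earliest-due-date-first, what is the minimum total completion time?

58

LPT (decreasing processing time): #125 #118 #104 #111.
#125: 0→12
#118: 12→20
#104: 20→26
#111: 26→29
Sum = 12+20+26+29 = 87.
FIFO (arrival order): #104 #111 #118 #125.
#104: 0→6
#111: 6→9
#118: 9→17
#125: 17→29
Sum = 6+9+17+29 = 61.
SPT (increasing processing time): #111 #104 #118 #125.
#111: 0→3
#104: 3→9
#118: 9→17
#125: 17→29
Sum = 3+9+17+29 = 58.
EDD (increasing due date): #104 #118 #125 #111.
#104: 0→6
#118: 6→14
#125: 14→26
#111: 26→29
Sum = 6+14+26+29 = 75.
LPT 87, FIFO 61, SPT 58, EDD 75 → minimum 58.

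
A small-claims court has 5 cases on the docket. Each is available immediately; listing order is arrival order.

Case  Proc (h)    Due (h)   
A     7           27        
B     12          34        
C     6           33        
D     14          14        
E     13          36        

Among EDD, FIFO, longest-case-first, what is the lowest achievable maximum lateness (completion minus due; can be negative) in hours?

16

EDD (increasing due date): D A C B E.
D: 0→14, due 14, lateness 0
A: 14→21, due 27, lateness -6
C: 21→27, due 33, lateness -6
B: 27→39, due 34, lateness 5
E: 39→52, due 36, lateness 16
Maximum = 16.
FIFO (arrival order): A B C D E.
A: 0→7, due 27, lateness -20
B: 7→19, due 34, lateness -15
C: 19→25, due 33, lateness -8
D: 25→39, due 14, lateness 25
E: 39→52, due 36, lateness 16
Maximum = 25.
LPT (decreasing processing time): D E B A C.
D: 0→14, due 14, lateness 0
E: 14→27, due 36, lateness -9
B: 27→39, due 34, lateness 5
A: 39→46, due 27, lateness 19
C: 46→52, due 33, lateness 19
Maximum = 19.
EDD 16, FIFO 25, LPT 19 → minimum 16.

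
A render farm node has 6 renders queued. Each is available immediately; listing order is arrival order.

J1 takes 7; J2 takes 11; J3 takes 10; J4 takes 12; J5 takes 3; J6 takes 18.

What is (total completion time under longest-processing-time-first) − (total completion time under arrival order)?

LPT (decreasing processing time): J6 J4 J2 J3 J1 J5.
J6: 0→18
J4: 18→30
J2: 30→41
J3: 41→51
J1: 51→58
J5: 58→61
Sum = 18+30+41+51+58+61 = 259.
FIFO (arrival order): J1 J2 J3 J4 J5 J6.
J1: 0→7
J2: 7→18
J3: 18→28
J4: 28→40
J5: 40→43
J6: 43→61
Sum = 7+18+28+40+43+61 = 197.
Difference = 259 − 197 = 62.

62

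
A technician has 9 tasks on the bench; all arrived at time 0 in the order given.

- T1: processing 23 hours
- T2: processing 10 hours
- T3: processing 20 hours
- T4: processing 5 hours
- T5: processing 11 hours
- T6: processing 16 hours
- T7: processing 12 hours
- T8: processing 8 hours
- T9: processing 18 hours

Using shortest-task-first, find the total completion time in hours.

SPT (increasing processing time): T4 T8 T2 T5 T7 T6 T9 T3 T1.
T4: 0→5
T8: 5→13
T2: 13→23
T5: 23→34
T7: 34→46
T6: 46→62
T9: 62→80
T3: 80→100
T1: 100→123
Sum = 5+13+23+34+46+62+80+100+123 = 486.

486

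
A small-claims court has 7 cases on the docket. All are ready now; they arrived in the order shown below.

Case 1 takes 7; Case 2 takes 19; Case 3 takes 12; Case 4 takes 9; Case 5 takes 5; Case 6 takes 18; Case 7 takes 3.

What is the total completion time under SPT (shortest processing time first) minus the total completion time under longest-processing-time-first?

-158

SPT (increasing processing time): Case 7 Case 5 Case 1 Case 4 Case 3 Case 6 Case 2.
Case 7: 0→3
Case 5: 3→8
Case 1: 8→15
Case 4: 15→24
Case 3: 24→36
Case 6: 36→54
Case 2: 54→73
Sum = 3+8+15+24+36+54+73 = 213.
LPT (decreasing processing time): Case 2 Case 6 Case 3 Case 4 Case 1 Case 5 Case 7.
Case 2: 0→19
Case 6: 19→37
Case 3: 37→49
Case 4: 49→58
Case 1: 58→65
Case 5: 65→70
Case 7: 70→73
Sum = 19+37+49+58+65+70+73 = 371.
Difference = 213 − 371 = -158.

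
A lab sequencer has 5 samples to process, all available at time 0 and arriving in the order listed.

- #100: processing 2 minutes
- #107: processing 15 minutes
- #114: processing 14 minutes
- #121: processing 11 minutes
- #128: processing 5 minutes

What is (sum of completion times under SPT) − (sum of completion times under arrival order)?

-33

SPT (increasing processing time): #100 #128 #121 #114 #107.
#100: 0→2
#128: 2→7
#121: 7→18
#114: 18→32
#107: 32→47
Sum = 2+7+18+32+47 = 106.
FIFO (arrival order): #100 #107 #114 #121 #128.
#100: 0→2
#107: 2→17
#114: 17→31
#121: 31→42
#128: 42→47
Sum = 2+17+31+42+47 = 139.
Difference = 106 − 139 = -33.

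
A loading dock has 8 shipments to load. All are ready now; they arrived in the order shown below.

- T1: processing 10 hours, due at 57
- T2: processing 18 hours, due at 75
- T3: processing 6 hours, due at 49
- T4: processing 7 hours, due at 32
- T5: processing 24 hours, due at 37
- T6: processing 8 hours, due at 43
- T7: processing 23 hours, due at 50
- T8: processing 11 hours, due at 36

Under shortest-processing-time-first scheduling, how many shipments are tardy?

3

SPT (increasing processing time): T3 T4 T6 T1 T8 T2 T7 T5.
T3: 0→6, due 49, tardiness 0
T4: 6→13, due 32, tardiness 0
T6: 13→21, due 43, tardiness 0
T1: 21→31, due 57, tardiness 0
T8: 31→42, due 36, tardiness 6
T2: 42→60, due 75, tardiness 0
T7: 60→83, due 50, tardiness 33
T5: 83→107, due 37, tardiness 70
Late shipments: 3.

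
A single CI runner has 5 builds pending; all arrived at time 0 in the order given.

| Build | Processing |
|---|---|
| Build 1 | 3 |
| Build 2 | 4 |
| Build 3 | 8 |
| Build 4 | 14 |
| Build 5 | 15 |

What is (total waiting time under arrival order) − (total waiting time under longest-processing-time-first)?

FIFO (arrival order): Build 1 Build 2 Build 3 Build 4 Build 5.
Build 1: waits 0, runs 0→3
Build 2: waits 3, runs 3→7
Build 3: waits 7, runs 7→15
Build 4: waits 15, runs 15→29
Build 5: waits 29, runs 29→44
Sum = 0+3+7+15+29 = 54.
LPT (decreasing processing time): Build 5 Build 4 Build 3 Build 2 Build 1.
Build 5: waits 0, runs 0→15
Build 4: waits 15, runs 15→29
Build 3: waits 29, runs 29→37
Build 2: waits 37, runs 37→41
Build 1: waits 41, runs 41→44
Sum = 0+15+29+37+41 = 122.
Difference = 54 − 122 = -68.

-68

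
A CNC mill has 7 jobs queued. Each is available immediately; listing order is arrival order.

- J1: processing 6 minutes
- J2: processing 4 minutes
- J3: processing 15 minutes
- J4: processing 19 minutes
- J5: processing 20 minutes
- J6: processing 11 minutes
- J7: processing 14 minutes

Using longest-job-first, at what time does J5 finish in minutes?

20

LPT (decreasing processing time): J5 J4 J3 J7 J6 J1 J2.
J5: 0→20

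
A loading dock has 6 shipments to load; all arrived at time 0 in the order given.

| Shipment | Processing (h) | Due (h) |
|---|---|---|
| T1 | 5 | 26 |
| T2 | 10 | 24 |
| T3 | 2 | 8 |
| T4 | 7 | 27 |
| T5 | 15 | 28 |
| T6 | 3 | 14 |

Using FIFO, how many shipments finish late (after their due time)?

3

FIFO (arrival order): T1 T2 T3 T4 T5 T6.
T1: 0→5, due 26, tardiness 0
T2: 5→15, due 24, tardiness 0
T3: 15→17, due 8, tardiness 9
T4: 17→24, due 27, tardiness 0
T5: 24→39, due 28, tardiness 11
T6: 39→42, due 14, tardiness 28
Late shipments: 3.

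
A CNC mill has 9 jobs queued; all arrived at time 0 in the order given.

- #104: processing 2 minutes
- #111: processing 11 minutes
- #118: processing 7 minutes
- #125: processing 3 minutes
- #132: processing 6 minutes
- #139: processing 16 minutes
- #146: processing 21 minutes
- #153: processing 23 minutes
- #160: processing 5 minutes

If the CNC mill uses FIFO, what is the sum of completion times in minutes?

FIFO (arrival order): #104 #111 #118 #125 #132 #139 #146 #153 #160.
#104: 0→2
#111: 2→13
#118: 13→20
#125: 20→23
#132: 23→29
#139: 29→45
#146: 45→66
#153: 66→89
#160: 89→94
Sum = 2+13+20+23+29+45+66+89+94 = 381.

381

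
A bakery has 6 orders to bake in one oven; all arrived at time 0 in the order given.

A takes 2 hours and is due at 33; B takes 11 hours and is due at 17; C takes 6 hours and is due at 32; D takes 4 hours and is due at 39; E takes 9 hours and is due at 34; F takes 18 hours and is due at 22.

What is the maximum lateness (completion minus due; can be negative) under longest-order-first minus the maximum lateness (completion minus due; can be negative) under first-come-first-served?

LPT (decreasing processing time): F B E C D A.
F: 0→18, due 22, lateness -4
B: 18→29, due 17, lateness 12
E: 29→38, due 34, lateness 4
C: 38→44, due 32, lateness 12
D: 44→48, due 39, lateness 9
A: 48→50, due 33, lateness 17
Maximum = 17.
FIFO (arrival order): A B C D E F.
A: 0→2, due 33, lateness -31
B: 2→13, due 17, lateness -4
C: 13→19, due 32, lateness -13
D: 19→23, due 39, lateness -16
E: 23→32, due 34, lateness -2
F: 32→50, due 22, lateness 28
Maximum = 28.
Difference = 17 − 28 = -11.

-11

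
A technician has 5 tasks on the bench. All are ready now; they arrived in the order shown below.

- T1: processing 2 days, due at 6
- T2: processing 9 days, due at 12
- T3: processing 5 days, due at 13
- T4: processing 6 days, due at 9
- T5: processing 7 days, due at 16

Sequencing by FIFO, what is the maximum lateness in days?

FIFO (arrival order): T1 T2 T3 T4 T5.
T1: 0→2, due 6, lateness -4
T2: 2→11, due 12, lateness -1
T3: 11→16, due 13, lateness 3
T4: 16→22, due 9, lateness 13
T5: 22→29, due 16, lateness 13
Maximum = 13.

13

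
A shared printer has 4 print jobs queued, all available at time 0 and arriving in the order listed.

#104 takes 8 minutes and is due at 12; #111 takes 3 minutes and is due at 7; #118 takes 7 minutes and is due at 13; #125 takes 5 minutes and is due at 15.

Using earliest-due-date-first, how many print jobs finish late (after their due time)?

2

EDD (increasing due date): #111 #104 #118 #125.
#111: 0→3, due 7, tardiness 0
#104: 3→11, due 12, tardiness 0
#118: 11→18, due 13, tardiness 5
#125: 18→23, due 15, tardiness 8
Late print jobs: 2.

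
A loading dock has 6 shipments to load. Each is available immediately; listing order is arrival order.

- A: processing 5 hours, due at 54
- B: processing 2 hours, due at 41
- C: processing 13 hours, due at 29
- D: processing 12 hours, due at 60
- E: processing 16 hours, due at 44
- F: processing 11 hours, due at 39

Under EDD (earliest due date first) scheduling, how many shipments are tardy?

EDD (increasing due date): C F B E A D.
C: 0→13, due 29, tardiness 0
F: 13→24, due 39, tardiness 0
B: 24→26, due 41, tardiness 0
E: 26→42, due 44, tardiness 0
A: 42→47, due 54, tardiness 0
D: 47→59, due 60, tardiness 0
Late shipments: 0.

0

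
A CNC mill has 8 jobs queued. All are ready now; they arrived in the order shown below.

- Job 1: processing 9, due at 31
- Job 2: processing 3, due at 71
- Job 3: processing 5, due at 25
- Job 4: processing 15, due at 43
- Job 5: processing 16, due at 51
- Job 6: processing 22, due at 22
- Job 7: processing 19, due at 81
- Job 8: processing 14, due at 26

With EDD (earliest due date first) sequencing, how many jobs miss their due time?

7

EDD (increasing due date): Job 6 Job 3 Job 8 Job 1 Job 4 Job 5 Job 2 Job 7.
Job 6: 0→22, due 22, tardiness 0
Job 3: 22→27, due 25, tardiness 2
Job 8: 27→41, due 26, tardiness 15
Job 1: 41→50, due 31, tardiness 19
Job 4: 50→65, due 43, tardiness 22
Job 5: 65→81, due 51, tardiness 30
Job 2: 81→84, due 71, tardiness 13
Job 7: 84→103, due 81, tardiness 22
Late jobs: 7.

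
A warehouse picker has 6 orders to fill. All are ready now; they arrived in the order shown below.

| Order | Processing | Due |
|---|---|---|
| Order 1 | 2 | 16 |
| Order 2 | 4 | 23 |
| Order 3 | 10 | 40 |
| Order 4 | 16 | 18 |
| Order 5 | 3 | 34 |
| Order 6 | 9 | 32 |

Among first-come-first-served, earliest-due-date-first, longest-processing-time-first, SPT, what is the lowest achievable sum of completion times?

106

FIFO (arrival order): Order 1 Order 2 Order 3 Order 4 Order 5 Order 6.
Order 1: 0→2
Order 2: 2→6
Order 3: 6→16
Order 4: 16→32
Order 5: 32→35
Order 6: 35→44
Sum = 2+6+16+32+35+44 = 135.
EDD (increasing due date): Order 1 Order 4 Order 2 Order 6 Order 5 Order 3.
Order 1: 0→2
Order 4: 2→18
Order 2: 18→22
Order 6: 22→31
Order 5: 31→34
Order 3: 34→44
Sum = 2+18+22+31+34+44 = 151.
LPT (decreasing processing time): Order 4 Order 3 Order 6 Order 2 Order 5 Order 1.
Order 4: 0→16
Order 3: 16→26
Order 6: 26→35
Order 2: 35→39
Order 5: 39→42
Order 1: 42→44
Sum = 16+26+35+39+42+44 = 202.
SPT (increasing processing time): Order 1 Order 5 Order 2 Order 6 Order 3 Order 4.
Order 1: 0→2
Order 5: 2→5
Order 2: 5→9
Order 6: 9→18
Order 3: 18→28
Order 4: 28→44
Sum = 2+5+9+18+28+44 = 106.
FIFO 135, EDD 151, LPT 202, SPT 106 → minimum 106.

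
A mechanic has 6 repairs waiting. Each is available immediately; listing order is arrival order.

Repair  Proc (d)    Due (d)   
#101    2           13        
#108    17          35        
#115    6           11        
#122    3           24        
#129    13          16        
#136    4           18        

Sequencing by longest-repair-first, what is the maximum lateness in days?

32

LPT (decreasing processing time): #108 #129 #115 #136 #122 #101.
#108: 0→17, due 35, lateness -18
#129: 17→30, due 16, lateness 14
#115: 30→36, due 11, lateness 25
#136: 36→40, due 18, lateness 22
#122: 40→43, due 24, lateness 19
#101: 43→45, due 13, lateness 32
Maximum = 32.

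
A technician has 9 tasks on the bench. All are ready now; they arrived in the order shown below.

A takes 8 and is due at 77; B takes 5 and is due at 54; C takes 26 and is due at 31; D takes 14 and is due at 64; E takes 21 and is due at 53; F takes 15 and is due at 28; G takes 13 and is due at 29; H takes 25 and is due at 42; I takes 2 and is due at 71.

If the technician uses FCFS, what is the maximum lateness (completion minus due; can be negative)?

85

FIFO (arrival order): A B C D E F G H I.
A: 0→8, due 77, lateness -69
B: 8→13, due 54, lateness -41
C: 13→39, due 31, lateness 8
D: 39→53, due 64, lateness -11
E: 53→74, due 53, lateness 21
F: 74→89, due 28, lateness 61
G: 89→102, due 29, lateness 73
H: 102→127, due 42, lateness 85
I: 127→129, due 71, lateness 58
Maximum = 85.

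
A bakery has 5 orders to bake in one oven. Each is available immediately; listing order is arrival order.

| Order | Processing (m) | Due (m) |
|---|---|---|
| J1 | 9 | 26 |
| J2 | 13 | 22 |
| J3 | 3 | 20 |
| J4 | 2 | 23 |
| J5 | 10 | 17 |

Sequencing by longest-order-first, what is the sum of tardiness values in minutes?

41

LPT (decreasing processing time): J2 J5 J1 J3 J4.
J2: 0→13, due 22, tardiness 0
J5: 13→23, due 17, tardiness 6
J1: 23→32, due 26, tardiness 6
J3: 32→35, due 20, tardiness 15
J4: 35→37, due 23, tardiness 14
Sum = 0+6+6+15+14 = 41.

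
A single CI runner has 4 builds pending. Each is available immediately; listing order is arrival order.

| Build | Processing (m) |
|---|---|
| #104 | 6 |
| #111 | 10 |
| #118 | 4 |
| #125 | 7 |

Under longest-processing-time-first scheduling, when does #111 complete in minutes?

10

LPT (decreasing processing time): #111 #125 #104 #118.
#111: 0→10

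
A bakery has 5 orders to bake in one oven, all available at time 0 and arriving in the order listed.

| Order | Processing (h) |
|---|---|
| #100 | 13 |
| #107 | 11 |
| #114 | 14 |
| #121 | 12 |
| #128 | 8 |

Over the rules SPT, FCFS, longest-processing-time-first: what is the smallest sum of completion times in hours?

SPT (increasing processing time): #128 #107 #121 #100 #114.
#128: 0→8
#107: 8→19
#121: 19→31
#100: 31→44
#114: 44→58
Sum = 8+19+31+44+58 = 160.
FIFO (arrival order): #100 #107 #114 #121 #128.
#100: 0→13
#107: 13→24
#114: 24→38
#121: 38→50
#128: 50→58
Sum = 13+24+38+50+58 = 183.
LPT (decreasing processing time): #114 #100 #121 #107 #128.
#114: 0→14
#100: 14→27
#121: 27→39
#107: 39→50
#128: 50→58
Sum = 14+27+39+50+58 = 188.
SPT 160, FIFO 183, LPT 188 → minimum 160.

160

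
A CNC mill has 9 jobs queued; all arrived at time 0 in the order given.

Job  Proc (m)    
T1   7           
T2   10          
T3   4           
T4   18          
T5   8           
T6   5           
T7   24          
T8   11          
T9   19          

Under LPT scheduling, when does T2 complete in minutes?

82

LPT (decreasing processing time): T7 T9 T4 T8 T2 T5 T1 T6 T3.
T7: 0→24
T9: 24→43
T4: 43→61
T8: 61→72
T2: 72→82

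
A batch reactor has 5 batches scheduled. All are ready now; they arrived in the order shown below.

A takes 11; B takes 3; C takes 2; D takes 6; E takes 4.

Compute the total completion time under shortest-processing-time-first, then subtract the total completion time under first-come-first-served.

SPT (increasing processing time): C B E D A.
C: 0→2
B: 2→5
E: 5→9
D: 9→15
A: 15→26
Sum = 2+5+9+15+26 = 57.
FIFO (arrival order): A B C D E.
A: 0→11
B: 11→14
C: 14→16
D: 16→22
E: 22→26
Sum = 11+14+16+22+26 = 89.
Difference = 57 − 89 = -32.

-32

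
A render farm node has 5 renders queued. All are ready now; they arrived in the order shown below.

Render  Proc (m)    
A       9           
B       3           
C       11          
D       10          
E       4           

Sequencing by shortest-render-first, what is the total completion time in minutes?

89

SPT (increasing processing time): B E A D C.
B: 0→3
E: 3→7
A: 7→16
D: 16→26
C: 26→37
Sum = 3+7+16+26+37 = 89.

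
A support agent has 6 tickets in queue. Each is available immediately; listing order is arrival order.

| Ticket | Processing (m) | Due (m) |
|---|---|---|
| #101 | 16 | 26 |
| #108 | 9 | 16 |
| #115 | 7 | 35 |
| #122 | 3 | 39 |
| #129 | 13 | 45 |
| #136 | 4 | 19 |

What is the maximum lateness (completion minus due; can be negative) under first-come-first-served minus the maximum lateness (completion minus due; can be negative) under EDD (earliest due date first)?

26

FIFO (arrival order): #101 #108 #115 #122 #129 #136.
#101: 0→16, due 26, lateness -10
#108: 16→25, due 16, lateness 9
#115: 25→32, due 35, lateness -3
#122: 32→35, due 39, lateness -4
#129: 35→48, due 45, lateness 3
#136: 48→52, due 19, lateness 33
Maximum = 33.
EDD (increasing due date): #108 #136 #101 #115 #122 #129.
#108: 0→9, due 16, lateness -7
#136: 9→13, due 19, lateness -6
#101: 13→29, due 26, lateness 3
#115: 29→36, due 35, lateness 1
#122: 36→39, due 39, lateness 0
#129: 39→52, due 45, lateness 7
Maximum = 7.
Difference = 33 − 7 = 26.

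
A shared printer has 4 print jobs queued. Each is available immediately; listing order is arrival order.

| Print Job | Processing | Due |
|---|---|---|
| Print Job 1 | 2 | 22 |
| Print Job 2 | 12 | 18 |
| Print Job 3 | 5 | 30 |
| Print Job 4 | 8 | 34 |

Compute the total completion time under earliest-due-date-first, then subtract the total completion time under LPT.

EDD (increasing due date): Print Job 2 Print Job 1 Print Job 3 Print Job 4.
Print Job 2: 0→12
Print Job 1: 12→14
Print Job 3: 14→19
Print Job 4: 19→27
Sum = 12+14+19+27 = 72.
LPT (decreasing processing time): Print Job 2 Print Job 4 Print Job 3 Print Job 1.
Print Job 2: 0→12
Print Job 4: 12→20
Print Job 3: 20→25
Print Job 1: 25→27
Sum = 12+20+25+27 = 84.
Difference = 72 − 84 = -12.

-12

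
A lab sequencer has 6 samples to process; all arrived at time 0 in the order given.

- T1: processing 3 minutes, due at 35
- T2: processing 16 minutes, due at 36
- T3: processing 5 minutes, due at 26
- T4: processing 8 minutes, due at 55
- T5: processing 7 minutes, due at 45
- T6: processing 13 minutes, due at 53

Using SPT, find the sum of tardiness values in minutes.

16

SPT (increasing processing time): T1 T3 T5 T4 T6 T2.
T1: 0→3, due 35, tardiness 0
T3: 3→8, due 26, tardiness 0
T5: 8→15, due 45, tardiness 0
T4: 15→23, due 55, tardiness 0
T6: 23→36, due 53, tardiness 0
T2: 36→52, due 36, tardiness 16
Sum = 0+0+0+0+0+16 = 16.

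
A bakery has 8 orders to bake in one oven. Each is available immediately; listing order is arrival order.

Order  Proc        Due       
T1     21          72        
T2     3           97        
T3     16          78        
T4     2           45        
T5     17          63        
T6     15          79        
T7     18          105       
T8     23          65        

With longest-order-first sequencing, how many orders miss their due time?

5

LPT (decreasing processing time): T8 T1 T7 T5 T3 T6 T2 T4.
T8: 0→23, due 65, tardiness 0
T1: 23→44, due 72, tardiness 0
T7: 44→62, due 105, tardiness 0
T5: 62→79, due 63, tardiness 16
T3: 79→95, due 78, tardiness 17
T6: 95→110, due 79, tardiness 31
T2: 110→113, due 97, tardiness 16
T4: 113→115, due 45, tardiness 70
Late orders: 5.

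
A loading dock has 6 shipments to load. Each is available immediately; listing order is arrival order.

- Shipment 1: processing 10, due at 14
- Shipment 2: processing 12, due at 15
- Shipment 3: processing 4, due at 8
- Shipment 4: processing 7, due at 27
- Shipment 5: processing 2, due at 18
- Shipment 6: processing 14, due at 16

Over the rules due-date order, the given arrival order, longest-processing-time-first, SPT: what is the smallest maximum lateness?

EDD (increasing due date): Shipment 3 Shipment 1 Shipment 2 Shipment 6 Shipment 5 Shipment 4.
Shipment 3: 0→4, due 8, lateness -4
Shipment 1: 4→14, due 14, lateness 0
Shipment 2: 14→26, due 15, lateness 11
Shipment 6: 26→40, due 16, lateness 24
Shipment 5: 40→42, due 18, lateness 24
Shipment 4: 42→49, due 27, lateness 22
Maximum = 24.
FIFO (arrival order): Shipment 1 Shipment 2 Shipment 3 Shipment 4 Shipment 5 Shipment 6.
Shipment 1: 0→10, due 14, lateness -4
Shipment 2: 10→22, due 15, lateness 7
Shipment 3: 22→26, due 8, lateness 18
Shipment 4: 26→33, due 27, lateness 6
Shipment 5: 33→35, due 18, lateness 17
Shipment 6: 35→49, due 16, lateness 33
Maximum = 33.
LPT (decreasing processing time): Shipment 6 Shipment 2 Shipment 1 Shipment 4 Shipment 3 Shipment 5.
Shipment 6: 0→14, due 16, lateness -2
Shipment 2: 14→26, due 15, lateness 11
Shipment 1: 26→36, due 14, lateness 22
Shipment 4: 36→43, due 27, lateness 16
Shipment 3: 43→47, due 8, lateness 39
Shipment 5: 47→49, due 18, lateness 31
Maximum = 39.
SPT (increasing processing time): Shipment 5 Shipment 3 Shipment 4 Shipment 1 Shipment 2 Shipment 6.
Shipment 5: 0→2, due 18, lateness -16
Shipment 3: 2→6, due 8, lateness -2
Shipment 4: 6→13, due 27, lateness -14
Shipment 1: 13→23, due 14, lateness 9
Shipment 2: 23→35, due 15, lateness 20
Shipment 6: 35→49, due 16, lateness 33
Maximum = 33.
EDD 24, FIFO 33, LPT 39, SPT 33 → minimum 24.

24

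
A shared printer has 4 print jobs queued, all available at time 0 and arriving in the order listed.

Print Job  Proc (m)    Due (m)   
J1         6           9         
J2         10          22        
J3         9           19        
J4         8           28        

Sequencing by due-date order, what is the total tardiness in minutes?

EDD (increasing due date): J1 J3 J2 J4.
J1: 0→6, due 9, tardiness 0
J3: 6→15, due 19, tardiness 0
J2: 15→25, due 22, tardiness 3
J4: 25→33, due 28, tardiness 5
Sum = 0+0+3+5 = 8.

8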